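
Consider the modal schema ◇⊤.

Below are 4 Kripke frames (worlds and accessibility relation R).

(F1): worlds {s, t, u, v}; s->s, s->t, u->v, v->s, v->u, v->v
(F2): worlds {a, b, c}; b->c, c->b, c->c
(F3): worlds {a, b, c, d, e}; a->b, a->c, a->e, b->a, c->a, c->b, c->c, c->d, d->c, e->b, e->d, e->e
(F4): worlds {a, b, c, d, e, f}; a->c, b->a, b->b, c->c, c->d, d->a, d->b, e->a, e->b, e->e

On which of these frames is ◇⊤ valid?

(F3)

The schema corresponds to seriality: ∀x ∃y Rxy.
(F1): fails — world t has no successor.
(F2): fails — world a has no successor.
(F3): satisfies the condition.
(F4): fails — world f has no successor.
Valid on: (F3).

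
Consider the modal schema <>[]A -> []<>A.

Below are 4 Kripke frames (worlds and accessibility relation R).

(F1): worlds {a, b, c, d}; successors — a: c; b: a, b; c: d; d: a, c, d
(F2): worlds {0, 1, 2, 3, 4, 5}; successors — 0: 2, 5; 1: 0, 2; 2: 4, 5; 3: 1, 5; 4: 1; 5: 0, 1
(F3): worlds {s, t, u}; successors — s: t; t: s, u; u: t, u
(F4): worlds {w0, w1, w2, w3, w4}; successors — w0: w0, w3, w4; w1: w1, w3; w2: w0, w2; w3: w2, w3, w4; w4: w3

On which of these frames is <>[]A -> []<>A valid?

The schema corresponds to convergence: forall x forall y forall z (Rxy & Rxz -> exists w (Ryw & Rzw)).
(F1): fails — Rbb and Rba but b and a have no common successor.
(F2): fails — R02 and R05 but 2 and 5 have no common successor.
(F3): ✓.
(F4): fails — Rw3w2 and Rw3w4 but w2 and w4 have no common successor.
Valid on: (F3).

(F3)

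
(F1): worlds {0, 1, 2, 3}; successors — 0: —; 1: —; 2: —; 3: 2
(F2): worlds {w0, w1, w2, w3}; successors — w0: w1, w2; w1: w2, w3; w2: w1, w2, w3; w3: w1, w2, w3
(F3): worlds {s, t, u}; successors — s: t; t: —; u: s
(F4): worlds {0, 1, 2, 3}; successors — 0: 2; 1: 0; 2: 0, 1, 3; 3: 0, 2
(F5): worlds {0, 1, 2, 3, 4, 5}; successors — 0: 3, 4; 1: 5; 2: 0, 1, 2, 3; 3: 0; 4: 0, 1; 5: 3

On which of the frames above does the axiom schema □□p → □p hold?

This is the axiom for density; its first-order frame correspondent is ∀x ∀y (Rxy → ∃z (Rxz ∧ Rzy)).
(F1): fails — R32 but no z with R3z and Rz2.
(F2): condition met.
(F3): fails — Rus but no z with Ruz and Rzs.
(F4): fails — R10 but no z with R1z and Rz0.
(F5): fails — R53 but no z with R5z and Rz3.

(F2)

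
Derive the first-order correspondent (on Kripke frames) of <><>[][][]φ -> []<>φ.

forall x forall y forall z ((x R^2 y & xRz) -> exists w (y R^3 w & zRw))

This is a Sahlqvist (Geach-type) schema ◇^2□^3φ → □^1◇^1φ.
First-order correspondent: forall x forall y forall z ((x R^2 y & xRz) -> exists w (y R^3 w & zRw)).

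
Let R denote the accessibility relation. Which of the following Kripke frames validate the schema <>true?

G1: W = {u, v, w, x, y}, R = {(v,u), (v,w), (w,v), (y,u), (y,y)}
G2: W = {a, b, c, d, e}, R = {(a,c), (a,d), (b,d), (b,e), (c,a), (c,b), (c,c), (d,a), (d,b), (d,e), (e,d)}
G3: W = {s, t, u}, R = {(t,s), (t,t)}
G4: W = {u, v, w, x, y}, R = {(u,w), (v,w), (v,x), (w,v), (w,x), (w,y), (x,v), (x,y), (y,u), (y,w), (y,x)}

Frame correspondent (Sahlqvist): forall x exists y Rxy — i.e. seriality.
G1: fails — world u has no successor.
G2: satisfies the condition.
G3: fails — world s has no successor.
G4: satisfies the condition.
Valid on: G2, G4.

G2, G4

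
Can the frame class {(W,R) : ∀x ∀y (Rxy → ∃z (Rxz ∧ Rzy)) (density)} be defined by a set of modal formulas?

The condition is density. A defining modal formula is □□p → □p.
Suppose □□p→□p is valid. Take Rxy and set V(p)={w : xR²w}. Then □□p at x, so □p at x, so p at y, i.e. ∃z(Rxz∧Rzy).

Yes, by □□p → □p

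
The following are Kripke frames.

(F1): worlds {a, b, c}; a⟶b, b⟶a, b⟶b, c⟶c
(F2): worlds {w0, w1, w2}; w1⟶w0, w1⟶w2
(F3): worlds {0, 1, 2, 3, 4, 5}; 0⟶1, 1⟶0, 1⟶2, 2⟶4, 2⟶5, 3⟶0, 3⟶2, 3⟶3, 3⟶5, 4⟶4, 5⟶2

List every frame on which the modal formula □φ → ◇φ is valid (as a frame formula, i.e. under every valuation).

This is the axiom for seriality; its first-order frame correspondent is ∀x ∃y Rxy.
(F1): holds.
(F2): fails — world w0 has no successor.
(F3): holds.

(F1), (F3)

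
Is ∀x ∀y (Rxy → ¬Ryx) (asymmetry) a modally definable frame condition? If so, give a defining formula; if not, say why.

Any modally definable frame class is closed under surjective bounded morphisms.
The 3-cycle (worlds w0,w1,w2 with w0→w1→w2→w0) is asymmetric. Mapping every world to a single reflexive point • is a surjective bounded morphism, and the reflexive point is not asymmetric (R•• but asymmetry requires ¬R••).
So the class is not modally definable.

No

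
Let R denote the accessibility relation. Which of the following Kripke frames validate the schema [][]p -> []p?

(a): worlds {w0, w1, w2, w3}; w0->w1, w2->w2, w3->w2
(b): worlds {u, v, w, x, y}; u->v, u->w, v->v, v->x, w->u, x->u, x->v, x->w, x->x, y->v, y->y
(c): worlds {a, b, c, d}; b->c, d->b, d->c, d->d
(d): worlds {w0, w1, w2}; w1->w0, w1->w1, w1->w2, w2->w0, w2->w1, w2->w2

(d)

The schema corresponds to density: forall x forall y (Rxy -> exists z (Rxz & Rzy)).
(a): fails — Rw0w1 but no z with Rw0z and Rzw1.
(b): fails — Rwu but no z with Rwz and Rzu.
(c): fails — Rbc but no z with Rbz and Rzc.
(d): condition met.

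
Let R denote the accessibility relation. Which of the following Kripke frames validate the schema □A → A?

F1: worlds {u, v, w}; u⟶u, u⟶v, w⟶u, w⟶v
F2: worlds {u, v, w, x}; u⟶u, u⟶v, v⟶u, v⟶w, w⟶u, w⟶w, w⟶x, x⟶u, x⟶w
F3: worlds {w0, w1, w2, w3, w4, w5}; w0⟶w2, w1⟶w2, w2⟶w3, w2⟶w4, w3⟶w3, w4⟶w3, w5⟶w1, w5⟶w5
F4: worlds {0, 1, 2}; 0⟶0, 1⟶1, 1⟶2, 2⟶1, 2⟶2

F4

This is the axiom for reflexivity; its first-order frame correspondent is ∀x Rxx.
F1: fails — world v does not see itself.
F2: fails — world v does not see itself.
F3: fails — world w0 does not see itself.
F4: condition met.
Valid on: F4.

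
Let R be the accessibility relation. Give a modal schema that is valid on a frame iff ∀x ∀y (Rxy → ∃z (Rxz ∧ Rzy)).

□□p → □p

The condition is density. The C4 schema □□p → □p defines it.
Suppose □□p→□p is valid. Take Rxy and set V(p)={w : xR²w}. Then □□p at x, so □p at x, so p at y, i.e. ∃z(Rxz∧Rzy).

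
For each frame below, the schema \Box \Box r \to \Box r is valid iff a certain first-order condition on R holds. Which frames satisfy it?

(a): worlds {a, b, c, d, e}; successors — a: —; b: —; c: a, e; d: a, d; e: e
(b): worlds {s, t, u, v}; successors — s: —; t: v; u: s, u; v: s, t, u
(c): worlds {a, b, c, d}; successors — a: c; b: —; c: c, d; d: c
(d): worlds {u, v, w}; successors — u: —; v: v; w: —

This is the axiom for density; its first-order frame correspondent is \forall x \forall y (Rxy \to \exists z (Rxz \wedge Rzy)).
(a): fails — Rca but no z with Rcz and Rza.
(b): fails — Rtv but no z with Rtz and Rzv.
(c): holds.
(d): holds.
Valid on: (c), (d).

(c), (d)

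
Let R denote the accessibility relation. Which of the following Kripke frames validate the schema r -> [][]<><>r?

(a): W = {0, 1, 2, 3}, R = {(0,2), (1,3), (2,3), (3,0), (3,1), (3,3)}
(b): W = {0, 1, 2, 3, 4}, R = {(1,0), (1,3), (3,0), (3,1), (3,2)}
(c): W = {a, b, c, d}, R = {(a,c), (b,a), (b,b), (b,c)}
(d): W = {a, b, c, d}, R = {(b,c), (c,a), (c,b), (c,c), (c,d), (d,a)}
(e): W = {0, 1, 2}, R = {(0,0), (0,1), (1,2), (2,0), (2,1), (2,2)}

The schema corresponds to a generalized confluence (Geach) condition: forall x forall z (x R^2 z -> exists w (x = w & z R^2 w)).
(a): fails — 1R²0 but no w with 1=w and 0R²w.
(b): fails — 1R²0 but no w with 1=w and 0R²w.
(c): fails — bR²a but no w with b=w and aR²w.
(d): fails — bR²a but no w with b=w and aR²w.
(e): ✓.
Valid on: (e).

(e)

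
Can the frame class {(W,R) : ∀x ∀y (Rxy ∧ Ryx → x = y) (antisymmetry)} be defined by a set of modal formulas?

No — not modally definable

Any modally definable frame class is closed under surjective bounded morphisms.
The 8-cycle (worlds a,b,c,d,e,f,g,h with a→b→c→d→e→f→g→h→a) is antisymmetric. Sending even-indexed worlds to s and odd-indexed worlds to t is a surjective bounded morphism onto the two-world frame with s↔t, which is not antisymmetric.
Hence antisymmetry is not modally definable.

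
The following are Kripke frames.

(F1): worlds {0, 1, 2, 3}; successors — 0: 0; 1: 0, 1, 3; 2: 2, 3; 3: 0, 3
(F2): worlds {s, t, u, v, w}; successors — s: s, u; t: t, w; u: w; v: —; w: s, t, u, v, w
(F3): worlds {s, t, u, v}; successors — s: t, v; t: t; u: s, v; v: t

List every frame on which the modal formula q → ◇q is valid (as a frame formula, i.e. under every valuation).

This is the axiom for reflexivity; its first-order frame correspondent is ∀x Rxx.
(F1): condition met.
(F2): fails — world u does not see itself.
(F3): fails — world s does not see itself.
Valid on: (F1).

(F1)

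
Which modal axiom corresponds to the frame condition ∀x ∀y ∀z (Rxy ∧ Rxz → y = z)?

◇s → □s

This is partial functionality; the standard corresponding axiom is CD: ◇s → □s.
Suppose ◇s→□s is valid. Take Rxy, Rxz and set V(s)={y}. Then ◇s at x, so □s at x, so s at z, i.e. z=y.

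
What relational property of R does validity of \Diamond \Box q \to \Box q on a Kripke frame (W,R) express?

The Euclidean property

Equivalently (dual form): ◇q → □◇q.
Suppose ◇q→□◇q is valid. Take Rxy, Rxz and set V(q)={y}. Then ◇q at x, so □◇q at x, so ◇q at z, so some w with Rzw has q; w=y, i.e. Rzy. By symmetry of the argument, Ryz.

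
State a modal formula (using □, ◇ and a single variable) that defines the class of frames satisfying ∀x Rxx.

The condition is reflexivity. The T schema □r → r defines it.
Suppose □r→r is valid. At any x set V(r)={w : Rxw}. Then □r holds at x, so r holds at x, i.e. Rxx.

□r → r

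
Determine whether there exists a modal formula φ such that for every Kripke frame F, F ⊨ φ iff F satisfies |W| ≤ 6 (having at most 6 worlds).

No — not modally definable

Modal frame validity is preserved under disjoint unions.
Any modal formula valid on each of 7 disjoint one-world frames is valid on their disjoint union (validity is preserved under disjoint unions). Each one-world frame has |W|=1≤6, but the union has |W|=7.
So no modal formula (or set of formulas) defines exactly the |W|≤6 frames.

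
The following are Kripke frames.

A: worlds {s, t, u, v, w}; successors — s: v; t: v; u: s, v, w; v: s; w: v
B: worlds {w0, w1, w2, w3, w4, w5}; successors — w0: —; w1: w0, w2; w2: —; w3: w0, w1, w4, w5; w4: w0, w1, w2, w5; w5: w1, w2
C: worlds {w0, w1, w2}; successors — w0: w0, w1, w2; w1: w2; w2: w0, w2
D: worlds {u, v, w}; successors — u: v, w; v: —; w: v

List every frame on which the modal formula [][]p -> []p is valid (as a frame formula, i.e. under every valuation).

C

Frame correspondent (Sahlqvist): forall x forall y (Rxy -> exists z (Rxz & Rzy)) — i.e. density.
A: fails — Rtv but no z with Rtz and Rzv.
B: fails — Rw1w2 but no z with Rw1z and Rzw2.
C: satisfies the condition.
D: fails — Ruw but no z with Ruz and Rzw.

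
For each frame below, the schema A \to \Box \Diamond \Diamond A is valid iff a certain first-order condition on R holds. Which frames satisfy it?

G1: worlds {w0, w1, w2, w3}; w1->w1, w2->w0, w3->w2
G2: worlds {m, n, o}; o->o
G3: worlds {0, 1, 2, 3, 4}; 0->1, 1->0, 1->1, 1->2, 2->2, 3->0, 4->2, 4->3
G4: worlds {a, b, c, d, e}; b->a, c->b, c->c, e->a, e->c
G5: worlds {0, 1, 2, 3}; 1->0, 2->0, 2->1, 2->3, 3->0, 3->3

The schema corresponds to a generalized confluence (Geach) condition: \forall x \forall z (xRz \to \exists w (x = w \wedge z R^2 w)).
G1: fails — w2Rw0 but no w with w2=w and w0R²w.
G2: holds.
G3: fails — 1R2 but no w with 1=w and 2R²w.
G4: fails — bRa but no w with b=w and aR²w.
G5: fails — 1R0 but no w with 1=w and 0R²w.

G2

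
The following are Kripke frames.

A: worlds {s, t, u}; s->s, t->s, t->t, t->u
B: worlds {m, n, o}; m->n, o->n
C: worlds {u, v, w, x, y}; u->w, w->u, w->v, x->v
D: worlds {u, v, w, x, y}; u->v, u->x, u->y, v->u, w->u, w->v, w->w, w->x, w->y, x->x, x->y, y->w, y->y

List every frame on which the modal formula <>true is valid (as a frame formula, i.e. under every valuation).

D

The schema corresponds to seriality: forall x exists y Rxy.
A: fails — world u has no successor.
B: fails — world n has no successor.
C: fails — world v has no successor.
D: ✓.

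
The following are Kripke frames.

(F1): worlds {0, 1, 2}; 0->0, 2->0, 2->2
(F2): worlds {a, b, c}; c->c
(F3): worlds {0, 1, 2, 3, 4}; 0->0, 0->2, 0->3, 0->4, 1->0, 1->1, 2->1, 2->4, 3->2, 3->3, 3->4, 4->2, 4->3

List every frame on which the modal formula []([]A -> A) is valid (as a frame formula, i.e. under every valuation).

(F1), (F2)

The schema corresponds to shift-reflexivity: forall x forall y (Rxy -> Ryy).
(F1): satisfies the condition.
(F2): satisfies the condition.
(F3): fails — R34 but not R44.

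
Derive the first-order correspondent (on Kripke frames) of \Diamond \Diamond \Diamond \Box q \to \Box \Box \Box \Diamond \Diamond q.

This is a Sahlqvist (Geach-type) schema ◇^3□^1q → □^3◇^2q.
Minimal-valuation argument: fix x; take any y with xR^3y and any z with xR^3z. Set V(q) to the set of worlds R-reachable from y in exactly 1 step. Then □^1q holds at y, so the antecedent holds at x; validity forces ◇^2q at z, giving a w with zR^2w and yR^1w.
First-order correspondent: \forall x \forall y \forall z ((x R^3 y \wedge x R^3 z) \to \exists w (yRw \wedge z R^2 w)).

\forall x \forall y \forall z ((x R^3 y \wedge x R^3 z) \to \exists w (yRw \wedge z R^2 w))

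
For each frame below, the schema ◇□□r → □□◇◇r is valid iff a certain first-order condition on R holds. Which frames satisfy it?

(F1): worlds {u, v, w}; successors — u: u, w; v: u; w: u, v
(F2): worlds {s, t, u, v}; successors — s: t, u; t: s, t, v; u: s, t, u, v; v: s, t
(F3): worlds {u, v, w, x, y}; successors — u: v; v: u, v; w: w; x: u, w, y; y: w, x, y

Frame correspondent (Sahlqvist): ∀x ∀y ∀z ((xRy ∧ xR²z) → ∃w (yR²w ∧ zR²w)) — i.e. a generalized confluence (Geach) condition.
(F1): condition met.
(F2): condition met.
(F3): fails — xRu, xR²w but no t with uR²t and wR²t.

(F1), (F2)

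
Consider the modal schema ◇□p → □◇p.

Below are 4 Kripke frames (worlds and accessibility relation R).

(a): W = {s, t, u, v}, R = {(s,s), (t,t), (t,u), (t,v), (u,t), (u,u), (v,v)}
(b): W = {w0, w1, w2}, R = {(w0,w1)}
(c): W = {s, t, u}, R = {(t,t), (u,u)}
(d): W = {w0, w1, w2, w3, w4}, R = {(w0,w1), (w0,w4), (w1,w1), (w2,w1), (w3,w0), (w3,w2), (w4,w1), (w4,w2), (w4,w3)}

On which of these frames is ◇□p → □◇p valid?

(c)

Frame correspondent (Sahlqvist): ∀x ∀y ∀z (Rxy ∧ Rxz → ∃w (Ryw ∧ Rzw)) — i.e. convergence.
(a): fails — Rtv and Rtu but v and u have no common successor.
(b): fails — Rw0w1 and Rw0w1 but w1 and w1 have no common successor.
(c): satisfies the condition.
(d): fails — Rw4w1 and Rw4w3 but w1 and w3 have no common successor.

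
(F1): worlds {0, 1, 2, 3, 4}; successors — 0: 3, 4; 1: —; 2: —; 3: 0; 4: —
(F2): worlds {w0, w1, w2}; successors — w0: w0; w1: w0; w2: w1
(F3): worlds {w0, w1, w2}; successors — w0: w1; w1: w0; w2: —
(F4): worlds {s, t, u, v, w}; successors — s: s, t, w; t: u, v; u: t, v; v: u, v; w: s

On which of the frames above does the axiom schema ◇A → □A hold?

Frame correspondent (Sahlqvist): ∀x ∀y ∀z (Rxy ∧ Rxz → y = z) — i.e. partial functionality.
(F1): fails — 0 sees both 3 and 4.
(F2): satisfies the condition.
(F3): satisfies the condition.
(F4): fails — s sees both s and t.
Valid on: (F2), (F3).

(F2), (F3)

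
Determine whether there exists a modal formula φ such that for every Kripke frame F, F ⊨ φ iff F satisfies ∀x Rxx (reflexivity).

Yes, by □p → p

Yes: it is reflexivity, defined by the T schema □p → p.
Suppose □p→p is valid. At any x set V(p)={w : Rxw}. Then □p holds at x, so p holds at x, i.e. Rxx.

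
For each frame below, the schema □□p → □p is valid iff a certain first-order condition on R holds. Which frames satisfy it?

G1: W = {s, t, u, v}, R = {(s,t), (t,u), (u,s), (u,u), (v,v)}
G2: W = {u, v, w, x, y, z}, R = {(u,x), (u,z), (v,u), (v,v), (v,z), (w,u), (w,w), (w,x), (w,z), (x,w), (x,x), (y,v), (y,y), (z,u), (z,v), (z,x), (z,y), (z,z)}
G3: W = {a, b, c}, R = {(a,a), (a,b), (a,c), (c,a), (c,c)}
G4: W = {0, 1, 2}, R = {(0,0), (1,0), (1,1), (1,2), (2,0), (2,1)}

G2, G3, G4

Frame correspondent (Sahlqvist): ∀x ∀y (Rxy → ∃z (Rxz ∧ Rzy)) — i.e. density.
G1: fails — Rst but no z with Rsz and Rzt.
G2: holds.
G3: holds.
G4: holds.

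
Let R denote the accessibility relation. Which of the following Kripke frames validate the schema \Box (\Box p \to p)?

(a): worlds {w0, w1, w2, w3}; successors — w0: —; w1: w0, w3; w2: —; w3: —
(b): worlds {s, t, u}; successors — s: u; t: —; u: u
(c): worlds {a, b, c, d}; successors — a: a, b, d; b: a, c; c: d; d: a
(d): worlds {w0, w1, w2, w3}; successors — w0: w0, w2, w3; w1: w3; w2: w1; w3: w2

(b)

The schema corresponds to shift-reflexivity: \forall x \forall y (Rxy \to Ryy).
(a): fails — Rw1w0 but not Rw0w0.
(b): satisfies the condition.
(c): fails — Rbc but not Rcc.
(d): fails — Rw3w2 but not Rw2w2.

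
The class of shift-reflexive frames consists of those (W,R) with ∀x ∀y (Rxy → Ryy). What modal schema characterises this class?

□(□q → q)

The condition is shift-reflexivity. The T□ schema □(□q → q) defines it.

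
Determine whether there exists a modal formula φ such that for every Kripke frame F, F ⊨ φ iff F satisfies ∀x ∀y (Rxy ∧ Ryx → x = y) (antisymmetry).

Not modally definable

Modal frame validity is preserved under surjective bounded morphisms.
The 4-cycle (worlds 0,1,2,3 with 0→1→2→3→0) is antisymmetric. Sending even-indexed worlds to • and odd-indexed worlds to ∘ is a surjective bounded morphism onto the two-world frame with •↔∘, which is not antisymmetric.
Hence antisymmetry is not modally definable.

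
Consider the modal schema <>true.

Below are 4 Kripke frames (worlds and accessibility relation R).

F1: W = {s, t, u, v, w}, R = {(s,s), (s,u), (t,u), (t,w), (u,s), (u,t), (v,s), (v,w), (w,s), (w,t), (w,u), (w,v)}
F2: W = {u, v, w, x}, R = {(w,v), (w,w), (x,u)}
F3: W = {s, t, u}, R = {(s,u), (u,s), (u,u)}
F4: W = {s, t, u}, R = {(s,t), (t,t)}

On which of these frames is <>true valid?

F1

This is the axiom for seriality; its first-order frame correspondent is forall x exists y Rxy.
F1: satisfies the condition.
F2: fails — world u has no successor.
F3: fails — world t has no successor.
F4: fails — world u has no successor.
Valid on: F1.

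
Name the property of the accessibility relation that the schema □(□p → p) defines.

Shift-reflexivity

Suppose □(□p→p) is valid. Take Rxy and set V(p)={w : Ryw}. Then at y, □p holds; since □(□p→p) at x, □p→p at y, so p at y, i.e. Ryy.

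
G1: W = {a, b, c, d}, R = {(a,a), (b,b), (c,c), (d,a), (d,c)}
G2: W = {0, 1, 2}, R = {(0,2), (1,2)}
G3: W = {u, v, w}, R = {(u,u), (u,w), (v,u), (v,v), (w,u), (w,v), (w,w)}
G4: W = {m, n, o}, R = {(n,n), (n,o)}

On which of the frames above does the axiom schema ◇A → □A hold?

This is the axiom for partial functionality; its first-order frame correspondent is ∀x ∀y ∀z (Rxy ∧ Rxz → y = z).
G1: fails — d sees both a and c.
G2: condition met.
G3: fails — u sees both u and w.
G4: fails — n sees both n and o.

G2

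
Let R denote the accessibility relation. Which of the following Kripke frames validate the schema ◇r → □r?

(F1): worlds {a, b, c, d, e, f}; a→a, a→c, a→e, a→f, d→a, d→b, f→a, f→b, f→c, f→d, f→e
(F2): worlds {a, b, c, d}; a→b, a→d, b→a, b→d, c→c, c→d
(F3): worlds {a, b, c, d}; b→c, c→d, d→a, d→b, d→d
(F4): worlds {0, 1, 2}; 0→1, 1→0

(F4)

Frame correspondent (Sahlqvist): ∀x ∀y ∀z (Rxy ∧ Rxz → y = z) — i.e. partial functionality.
(F1): fails — a sees both a and c.
(F2): fails — a sees both b and d.
(F3): fails — d sees both a and b.
(F4): condition met.
Valid on: (F4).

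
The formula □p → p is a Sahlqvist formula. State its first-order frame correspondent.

This is the T axiom.
Its frame correspondent is reflexivity — ∀x Rxx.

reflexivity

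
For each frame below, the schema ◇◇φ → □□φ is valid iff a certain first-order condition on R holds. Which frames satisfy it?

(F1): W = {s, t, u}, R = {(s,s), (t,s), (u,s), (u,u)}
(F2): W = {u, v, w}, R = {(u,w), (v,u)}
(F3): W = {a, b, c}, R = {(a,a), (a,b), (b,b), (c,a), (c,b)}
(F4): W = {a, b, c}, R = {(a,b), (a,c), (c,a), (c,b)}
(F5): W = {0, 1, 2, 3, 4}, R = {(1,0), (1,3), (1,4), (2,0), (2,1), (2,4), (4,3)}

(F2)

Frame correspondent (Sahlqvist): ∀x ∀y ∀z ((xR²y ∧ xR²z) → ∃w (y = w ∧ z = w)) — i.e. a generalized confluence (Geach) condition.
(F1): fails — uR²s, uR²u but s ≠ u.
(F2): ✓.
(F3): fails — aR²a, aR²b but a ≠ b.
(F4): fails — aR²a, aR²b but a ≠ b.
(F5): fails — 2R²0, 2R²3 but 0 ≠ 3.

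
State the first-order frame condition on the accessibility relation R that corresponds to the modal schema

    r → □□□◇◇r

This is a Sahlqvist (Geach-type) schema ◇^0□^0r → □^3◇^2r.
Minimal-valuation argument: fix x; take any y with xR^0y and any z with xR^3z. Set V(r) to the set of worlds R-reachable from y in exactly 0 steps. Then □^0r holds at y, so the antecedent holds at x; validity forces ◇^2r at z, giving a w with zR^2w and yR^0w.
First-order correspondent: ∀x ∀z (xR³z → ∃w (x = w ∧ zR²w)).

∀x ∀z (xR³z → ∃w (x = w ∧ zR²w))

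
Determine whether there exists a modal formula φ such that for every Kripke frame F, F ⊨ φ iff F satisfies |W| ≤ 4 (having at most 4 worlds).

If a class were modally definable it would be closed under disjoint unions (Goldblatt–Thomason).
Any modal formula valid on each of 5 disjoint one-world frames is valid on their disjoint union (validity is preserved under disjoint unions). Each one-world frame has |W|=1≤4, but the union has |W|=5.
So the class is not modally definable.

No — not modally definable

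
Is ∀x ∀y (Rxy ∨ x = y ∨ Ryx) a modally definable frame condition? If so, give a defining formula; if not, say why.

If a class were modally definable it would be closed under disjoint unions (Goldblatt–Thomason).
Take 3 disjoint single-world reflexive frames: each is trivially connected, but their disjoint union has 3 worlds with no edge between distinct components, so it is not connected.
So the class is not modally definable.

Not definable by any modal formula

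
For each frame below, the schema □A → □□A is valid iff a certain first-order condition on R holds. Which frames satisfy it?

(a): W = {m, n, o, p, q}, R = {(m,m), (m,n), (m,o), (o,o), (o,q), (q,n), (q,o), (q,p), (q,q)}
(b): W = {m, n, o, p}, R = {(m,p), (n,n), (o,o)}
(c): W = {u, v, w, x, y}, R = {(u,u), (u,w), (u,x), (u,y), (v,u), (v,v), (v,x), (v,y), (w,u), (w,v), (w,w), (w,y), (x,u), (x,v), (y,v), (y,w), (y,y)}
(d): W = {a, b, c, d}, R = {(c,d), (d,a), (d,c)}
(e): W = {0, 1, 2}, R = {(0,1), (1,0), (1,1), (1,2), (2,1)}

The schema corresponds to transitivity: ∀x ∀y ∀z (Rxy ∧ Ryz → Rxz).
(a): fails — Rmo and Roq but not Rmq.
(b): ✓.
(c): fails — Ruw and Rwv but not Ruv.
(d): fails — Rdc and Rcd but not Rdd.
(e): fails — R01 and R10 but not R00.
Valid on: (b).

(b)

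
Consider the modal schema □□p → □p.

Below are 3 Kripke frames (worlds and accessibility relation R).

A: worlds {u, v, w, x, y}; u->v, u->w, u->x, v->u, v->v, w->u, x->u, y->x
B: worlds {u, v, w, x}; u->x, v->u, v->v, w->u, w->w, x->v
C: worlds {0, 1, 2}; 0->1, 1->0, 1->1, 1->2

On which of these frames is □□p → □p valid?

C

Frame correspondent (Sahlqvist): ∀x ∀y (Rxy → ∃z (Rxz ∧ Rzy)) — i.e. density.
A: fails — Ryx but no z with Ryz and Rzx.
B: fails — Rux but no z with Ruz and Rzx.
C: holds.
Valid on: C.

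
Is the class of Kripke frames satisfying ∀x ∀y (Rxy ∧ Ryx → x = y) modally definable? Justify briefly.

No — not modally definable

Any modally definable frame class is closed under surjective bounded morphisms.
The 6-cycle (worlds s,t,u,v,w,x with s→t→u→v→w→x→s) is antisymmetric. Sending even-indexed worlds to a and odd-indexed worlds to b is a surjective bounded morphism onto the two-world frame with a↔b, which is not antisymmetric.
So no modal formula (or set of formulas) defines exactly the antisymmetric frames.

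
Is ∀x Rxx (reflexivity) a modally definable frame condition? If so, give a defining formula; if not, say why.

Yes: it is reflexivity, defined by the T schema □q → q.
Suppose □q→q is valid. At any x set V(q)={w : Rxw}. Then □q holds at x, so q holds at x, i.e. Rxx.

Yes — defined by □q → q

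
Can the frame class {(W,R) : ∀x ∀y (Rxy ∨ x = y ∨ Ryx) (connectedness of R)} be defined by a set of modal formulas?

Modal frame validity is preserved under disjoint unions.
Take 2 disjoint single-world reflexive frames: each is trivially connected, but their disjoint union has 2 worlds with no edge between distinct components, so it is not connected.
Hence connectedness of R is not modally definable.

No — not modally definable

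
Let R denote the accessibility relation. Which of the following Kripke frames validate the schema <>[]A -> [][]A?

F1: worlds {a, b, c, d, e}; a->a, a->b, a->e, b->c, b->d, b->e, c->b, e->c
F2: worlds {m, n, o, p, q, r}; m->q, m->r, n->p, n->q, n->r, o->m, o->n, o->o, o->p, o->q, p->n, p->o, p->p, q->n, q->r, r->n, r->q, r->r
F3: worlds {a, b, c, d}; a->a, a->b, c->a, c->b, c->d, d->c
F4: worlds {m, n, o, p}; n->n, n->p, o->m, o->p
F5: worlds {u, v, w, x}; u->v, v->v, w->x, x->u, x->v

F5

Frame correspondent (Sahlqvist): forall x forall y forall z ((xRy & x R^2 z) -> exists w (yRw & z = w)) — i.e. a generalized confluence (Geach) condition.
F1: fails — aRa, aR²c but no w with aRw and c=w.
F2: fails — mRq, mR²q but no w with qRw and q=w.
F3: fails — aRb, aR²a but no w with bRw and a=w.
F4: fails — nRp, nR²n but no w with pRw and n=w.
F5: condition met.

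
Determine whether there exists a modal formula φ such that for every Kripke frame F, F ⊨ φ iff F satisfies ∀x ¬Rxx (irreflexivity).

No

Any modally definable frame class is closed under surjective bounded morphisms.
The 2-cycle (worlds w0,w1 with w0→w1→w0) is irreflexive, and the map sending every world to a single reflexive point • is a surjective bounded morphism (forth: every edge maps to (•,•); back: every world has a successor). So any modal formula valid on the 2-cycle is also valid on the reflexive point, which is not irreflexive.
Hence irreflexivity is not modally definable.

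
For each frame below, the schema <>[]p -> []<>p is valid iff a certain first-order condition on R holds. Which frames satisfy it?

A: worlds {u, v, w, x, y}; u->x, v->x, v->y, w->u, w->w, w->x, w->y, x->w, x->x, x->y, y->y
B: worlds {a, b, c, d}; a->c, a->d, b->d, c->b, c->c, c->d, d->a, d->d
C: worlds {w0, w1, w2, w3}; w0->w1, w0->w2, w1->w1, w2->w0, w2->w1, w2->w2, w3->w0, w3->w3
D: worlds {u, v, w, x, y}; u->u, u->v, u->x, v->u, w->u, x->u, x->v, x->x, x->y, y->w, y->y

B

The schema corresponds to convergence: forall x forall y forall z (Rxy & Rxz -> exists w (Ryw & Rzw)).
A: fails — Rwu and Rwy but u and y have no common successor.
B: holds.
C: fails — Rw3w0 and Rw3w3 but w0 and w3 have no common successor.
D: fails — Rxu and Rxy but u and y have no common successor.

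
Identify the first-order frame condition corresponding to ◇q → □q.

Partial functionality

Suppose ◇q→□q is valid. Take Rxy, Rxz and set V(q)={y}. Then ◇q at x, so □q at x, so q at z, i.e. z=y.
Conversely, on a frame with partial functionality the schema holds at every world under every valuation.
So the correspondent is partial functionality.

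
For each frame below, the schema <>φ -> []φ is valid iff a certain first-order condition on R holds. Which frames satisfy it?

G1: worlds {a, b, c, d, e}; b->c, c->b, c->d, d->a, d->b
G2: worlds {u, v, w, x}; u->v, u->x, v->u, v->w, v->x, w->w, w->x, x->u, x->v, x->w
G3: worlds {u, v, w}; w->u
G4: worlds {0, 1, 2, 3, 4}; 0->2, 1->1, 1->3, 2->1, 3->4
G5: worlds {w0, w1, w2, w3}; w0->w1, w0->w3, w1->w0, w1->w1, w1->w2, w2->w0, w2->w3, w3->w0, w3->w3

G3

The schema corresponds to partial functionality: forall x forall y forall z (Rxy & Rxz -> y = z).
G1: fails — c sees both b and d.
G2: fails — u sees both v and x.
G3: condition met.
G4: fails — 1 sees both 1 and 3.
G5: fails — w0 sees both w1 and w3.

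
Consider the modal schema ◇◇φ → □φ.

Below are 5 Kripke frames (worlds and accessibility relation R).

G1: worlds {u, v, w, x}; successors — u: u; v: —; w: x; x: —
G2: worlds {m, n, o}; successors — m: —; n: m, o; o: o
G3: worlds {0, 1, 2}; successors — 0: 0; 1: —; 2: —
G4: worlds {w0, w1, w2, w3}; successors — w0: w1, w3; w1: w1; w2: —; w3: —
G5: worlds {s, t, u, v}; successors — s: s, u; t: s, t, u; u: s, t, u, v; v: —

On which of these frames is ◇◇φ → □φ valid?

This is the axiom for a generalized confluence (Geach) condition; its first-order frame correspondent is ∀x ∀y ∀z ((xR²y ∧ xRz) → ∃w (y = w ∧ z = w)).
G1: holds.
G2: fails — nR²o, nRm but o ≠ m.
G3: holds.
G4: fails — w0R²w1, w0Rw3 but w1 ≠ w3.
G5: fails — sR²s, sRu but s ≠ u.
Valid on: G1, G3.

G1, G3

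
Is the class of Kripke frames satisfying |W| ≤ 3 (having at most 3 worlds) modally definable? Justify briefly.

No — not modally definable

Any modally definable frame class is closed under disjoint unions.
Any modal formula valid on each of 4 disjoint one-world frames is valid on their disjoint union (validity is preserved under disjoint unions). Each one-world frame has |W|=1≤3, but the union has |W|=4.
So no modal formula (or set of formulas) defines exactly the |W|≤3 frames.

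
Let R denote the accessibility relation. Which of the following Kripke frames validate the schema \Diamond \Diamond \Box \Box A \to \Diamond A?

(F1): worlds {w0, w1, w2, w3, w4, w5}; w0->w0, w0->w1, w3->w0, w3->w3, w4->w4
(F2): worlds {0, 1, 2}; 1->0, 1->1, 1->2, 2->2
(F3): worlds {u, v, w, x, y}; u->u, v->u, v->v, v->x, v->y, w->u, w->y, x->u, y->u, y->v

(F3)

Frame correspondent (Sahlqvist): \forall x \forall y (x R^2 y \to \exists w (y R^2 w \wedge xRw)) — i.e. a generalized confluence (Geach) condition.
(F1): fails — w0R²w1 but no w with w1R²w and w0Rw.
(F2): fails — 1R²0 but no w with 0R²w and 1Rw.
(F3): condition met.
Valid on: (F3).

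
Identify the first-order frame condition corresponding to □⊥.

□⊥ is valid iff no world has any successor (otherwise □⊥ fails at any world with one).
Conversely, any frame satisfying ∀x ∀y ¬Rxy validates the schema.
So the correspondent is emptiness of R.

emptiness of R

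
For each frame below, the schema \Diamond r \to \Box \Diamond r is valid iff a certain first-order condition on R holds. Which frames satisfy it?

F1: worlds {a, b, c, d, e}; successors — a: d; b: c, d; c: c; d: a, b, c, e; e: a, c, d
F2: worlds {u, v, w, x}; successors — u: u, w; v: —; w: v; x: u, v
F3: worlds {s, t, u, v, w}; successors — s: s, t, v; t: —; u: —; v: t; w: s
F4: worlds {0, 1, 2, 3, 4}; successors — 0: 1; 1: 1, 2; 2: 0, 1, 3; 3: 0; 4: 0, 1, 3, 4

The schema corresponds to the Euclidean property: \forall x \forall y \forall z (Rxy \wedge Rxz \to Ryz).
F1: fails — Rad and Rad but not Rdd.
F2: fails — Ruw and Ruw but not Rww.
F3: fails — Rsv and Rsv but not Rvv.
F4: fails — R12 and R12 but not R22.
Valid on no frame.

none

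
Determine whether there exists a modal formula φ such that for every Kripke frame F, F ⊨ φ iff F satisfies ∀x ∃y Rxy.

This is a Sahlqvist condition; the D axiom □q → ◇q defines it.
Suppose □q→◇q is valid. At any x set V(q)=W. Then □q at x, so ◇q at x, so x has a successor.

Yes, by □q → ◇q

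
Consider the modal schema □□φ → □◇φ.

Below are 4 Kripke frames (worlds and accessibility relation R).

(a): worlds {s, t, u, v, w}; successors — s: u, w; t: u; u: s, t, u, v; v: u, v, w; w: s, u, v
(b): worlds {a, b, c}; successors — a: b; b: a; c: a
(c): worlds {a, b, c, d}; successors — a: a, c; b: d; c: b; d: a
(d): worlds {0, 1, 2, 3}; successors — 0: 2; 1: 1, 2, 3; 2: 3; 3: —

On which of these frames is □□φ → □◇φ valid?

(a), (b), (c)

Frame correspondent (Sahlqvist): ∀x ∀z (xRz → ∃w (xR²w ∧ zRw)) — i.e. a generalized confluence (Geach) condition.
(a): ✓.
(b): ✓.
(c): ✓.
(d): fails — 1R3 but no w with 1R²w and 3Rw.
Valid on: (a), (b), (c).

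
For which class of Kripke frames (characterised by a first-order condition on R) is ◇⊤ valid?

seriality: ∀x ∃y Rxy

This is a form of the D axiom.
Its frame correspondent is seriality — ∀x ∃y Rxy.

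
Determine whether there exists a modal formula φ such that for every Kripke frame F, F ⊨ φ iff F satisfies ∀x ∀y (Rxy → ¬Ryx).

Any modally definable frame class is closed under surjective bounded morphisms.
The 3-cycle (worlds w0,w1,w2 with w0→w1→w2→w0) is asymmetric. Mapping every world to a single reflexive point • is a surjective bounded morphism, and the reflexive point is not asymmetric (R•• but asymmetry requires ¬R••).
So no modal formula (or set of formulas) defines exactly the asymmetric frames.

Not modally definable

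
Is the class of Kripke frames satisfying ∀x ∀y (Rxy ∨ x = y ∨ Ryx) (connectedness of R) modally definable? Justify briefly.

Not modally definable

Any modally definable frame class is closed under disjoint unions.
Take 4 disjoint single-world reflexive frames: each is trivially connected, but their disjoint union has 4 worlds with no edge between distinct components, so it is not connected.
So the class is not modally definable.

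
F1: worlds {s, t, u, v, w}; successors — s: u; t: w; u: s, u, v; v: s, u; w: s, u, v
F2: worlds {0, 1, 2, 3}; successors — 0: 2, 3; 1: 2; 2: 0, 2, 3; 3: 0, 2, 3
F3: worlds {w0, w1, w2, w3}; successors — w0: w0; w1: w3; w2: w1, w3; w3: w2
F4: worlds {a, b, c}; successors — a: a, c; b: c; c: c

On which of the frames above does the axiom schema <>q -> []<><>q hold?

The schema corresponds to a generalized confluence (Geach) condition: forall x forall y forall z ((xRy & xRz) -> exists w (y = w & z R^2 w)).
F1: fails — tRw, tRw but no w* with w=w* and wR²w*.
F2: ✓.
F3: fails — w2Rw1, w2Rw1 but no w with w1=w and w1R²w.
F4: fails — aRa, aRc but no w with a=w and cR²w.

F2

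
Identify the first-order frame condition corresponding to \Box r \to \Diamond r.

Suppose □r→◇r is valid. At any x set V(r)=W. Then □r at x, so ◇r at x, so x has a successor.
Conversely, on a frame with seriality the schema holds at every world under every valuation.
Frame condition: \forall x \exists y Rxy.

seriality: \forall x \exists y Rxy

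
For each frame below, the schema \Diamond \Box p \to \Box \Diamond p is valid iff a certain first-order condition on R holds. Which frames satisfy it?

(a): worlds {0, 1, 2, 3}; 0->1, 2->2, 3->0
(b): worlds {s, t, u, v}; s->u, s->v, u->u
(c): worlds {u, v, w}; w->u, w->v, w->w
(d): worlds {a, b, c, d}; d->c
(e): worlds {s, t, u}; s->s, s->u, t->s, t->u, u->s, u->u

(e)

The schema corresponds to convergence: \forall x \forall y \forall z (Rxy \wedge Rxz \to \exists w (Ryw \wedge Rzw)).
(a): fails — R01 and R01 but 1 and 1 have no common successor.
(b): fails — Rsu and Rsv but u and v have no common successor.
(c): fails — Rww and Rwu but w and u have no common successor.
(d): fails — Rdc and Rdc but c and c have no common successor.
(e): holds.
Valid on: (e).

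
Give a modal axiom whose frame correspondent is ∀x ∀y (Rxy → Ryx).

The condition is symmetry. The B schema p → □◇p defines it.
Suppose p→□◇p is valid. Take Rxy and set V(p)={x}. Then p at x, so □◇p at x, so ◇p at y, so some z with Ryz has p; z=x, i.e. Ryx.

p → □◇p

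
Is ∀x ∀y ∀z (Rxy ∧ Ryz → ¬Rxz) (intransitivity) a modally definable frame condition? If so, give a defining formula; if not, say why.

Not modally definable

Any modally definable frame class is closed under surjective bounded morphisms.
The 5-cycle (worlds 0,1,2,3,4 with 0→1→2→3→4→0) is intransitive. Mapping every world to a single reflexive point • is a surjective bounded morphism; the reflexive point is not intransitive (R••∧R•• but R••).
Hence intransitivity is not modally definable.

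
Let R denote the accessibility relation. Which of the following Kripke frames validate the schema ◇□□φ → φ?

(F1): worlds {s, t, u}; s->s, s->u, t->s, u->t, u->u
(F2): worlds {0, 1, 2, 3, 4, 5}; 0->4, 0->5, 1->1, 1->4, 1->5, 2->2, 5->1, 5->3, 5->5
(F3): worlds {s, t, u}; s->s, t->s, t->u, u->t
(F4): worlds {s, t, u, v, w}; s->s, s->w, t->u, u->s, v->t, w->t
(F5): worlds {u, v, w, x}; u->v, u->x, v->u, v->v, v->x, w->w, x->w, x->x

This is the axiom for a generalized confluence (Geach) condition; its first-order frame correspondent is ∀x ∀y (xRy → ∃w (yR²w ∧ x = w)).
(F1): ✓.
(F2): fails — 0R4 but no w with 4R²w and 0=w.
(F3): fails — tRs but no w with sR²w and t=w.
(F4): fails — sRw but no w* with wR²w* and s=w*.
(F5): fails — uRx but no t with xR²t and u=t.

(F1)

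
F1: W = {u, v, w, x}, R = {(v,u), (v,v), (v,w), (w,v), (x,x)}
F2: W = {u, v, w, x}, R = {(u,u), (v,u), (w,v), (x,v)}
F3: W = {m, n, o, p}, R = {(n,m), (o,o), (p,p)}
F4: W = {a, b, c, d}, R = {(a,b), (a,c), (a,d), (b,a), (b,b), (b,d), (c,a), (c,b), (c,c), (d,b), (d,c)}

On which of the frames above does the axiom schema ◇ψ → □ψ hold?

F2, F3

This is the axiom for partial functionality; its first-order frame correspondent is ∀x ∀y ∀z (Rxy ∧ Rxz → y = z).
F1: fails — v sees both u and v.
F2: condition met.
F3: condition met.
F4: fails — a sees both b and c.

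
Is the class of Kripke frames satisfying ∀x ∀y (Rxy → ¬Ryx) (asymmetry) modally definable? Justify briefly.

Modal frame validity is preserved under surjective bounded morphisms.
The 3-cycle (worlds s,t,u with s→t→u→s) is asymmetric. Mapping every world to a single reflexive point • is a surjective bounded morphism, and the reflexive point is not asymmetric (R•• but asymmetry requires ¬R••).
Hence asymmetry is not modally definable.

No — not modally definable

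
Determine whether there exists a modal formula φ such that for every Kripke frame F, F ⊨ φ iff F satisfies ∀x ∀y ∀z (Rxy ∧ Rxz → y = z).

Yes — defined by ◇r → □r

This is a Sahlqvist condition; the CD axiom ◇r → □r defines it.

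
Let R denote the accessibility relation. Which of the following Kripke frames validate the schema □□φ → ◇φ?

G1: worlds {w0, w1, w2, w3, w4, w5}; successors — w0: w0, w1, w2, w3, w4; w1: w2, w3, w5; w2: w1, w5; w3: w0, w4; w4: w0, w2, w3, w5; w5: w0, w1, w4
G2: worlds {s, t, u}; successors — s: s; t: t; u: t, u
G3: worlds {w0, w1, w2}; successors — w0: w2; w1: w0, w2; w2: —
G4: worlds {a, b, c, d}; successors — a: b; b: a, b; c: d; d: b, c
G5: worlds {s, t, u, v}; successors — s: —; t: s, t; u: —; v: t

This is the axiom for a generalized confluence (Geach) condition; its first-order frame correspondent is ∀x ∃w (xR²w ∧ xRw).
G1: ✓.
G2: ✓.
G3: fails — at w0 but no w with w0R²w and w0Rw.
G4: fails — at c but no w with cR²w and cRw.
G5: fails — at s but no w with sR²w and sRw.

G1, G2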